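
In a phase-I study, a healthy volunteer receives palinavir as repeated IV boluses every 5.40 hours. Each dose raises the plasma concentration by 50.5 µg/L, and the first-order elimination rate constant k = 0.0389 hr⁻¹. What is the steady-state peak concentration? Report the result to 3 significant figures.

267 µg/L

Fraction remaining after one interval: e^(−kτ) = e^(−0.03890 × 5.40) = 0.8105
R = 1 / (1 − 0.8105) = 5.278
Css,max = 50.5 × 5.278 ≈ 267 µg/L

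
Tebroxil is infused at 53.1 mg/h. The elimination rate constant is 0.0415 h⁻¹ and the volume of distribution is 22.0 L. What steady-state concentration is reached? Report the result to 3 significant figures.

58.2 µg/mL

CL = k · V = 0.0415 × 22.0 = 0.9130 L/h
Css = rate / CL = 53.1 / 0.9130 ≈ 58.2 µg/mL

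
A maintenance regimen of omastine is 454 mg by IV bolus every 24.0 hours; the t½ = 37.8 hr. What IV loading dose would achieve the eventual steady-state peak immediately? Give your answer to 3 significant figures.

1280 mg

k = ln 2 / 37.8 = 0.01834 hr⁻¹
Accumulation ratio R = 1 / (1 − e^(−kτ)) = 1 / (1 − e^(−0.01834×24.0)) = 1 / (1 − 0.6440) = 2.809
Loading dose = maintenance dose × R = 454 × 2.809 ≈ 1280 mg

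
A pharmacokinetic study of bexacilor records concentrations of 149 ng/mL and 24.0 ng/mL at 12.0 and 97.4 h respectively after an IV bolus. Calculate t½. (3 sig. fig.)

32.4 hours

k = ln(C₁/C₂) / (t₂ − t₁) = ln(149/24.0) / (97.4 − 12.0)
  = 1.826 / 85.40 = 0.02138 h⁻¹
t½ = ln 2 / k = ln 2 / 0.02138 ≈ 32.4 hours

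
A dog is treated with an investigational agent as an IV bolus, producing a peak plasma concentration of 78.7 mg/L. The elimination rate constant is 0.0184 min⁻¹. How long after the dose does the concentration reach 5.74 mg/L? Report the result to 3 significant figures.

142 minutes

C(t) = C₀ e^(−kt)  ⇒  t = ln(C₀/C) / k
t = ln(78.7/5.74) / 0.01840 = 2.618 / 0.01840 ≈ 142 minutes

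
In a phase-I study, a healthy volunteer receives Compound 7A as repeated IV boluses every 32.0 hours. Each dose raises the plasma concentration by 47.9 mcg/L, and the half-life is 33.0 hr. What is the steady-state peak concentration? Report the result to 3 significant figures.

k = ln 2 / 33.0 = 0.02100 hr⁻¹
Fraction remaining after one interval: e^(−kτ) = e^(−0.02100 × 32.0) = 0.5106
R = 1 / (1 − 0.5106) = 2.043
Css,max = 47.9 × 2.043 ≈ 97.9 mcg/L

97.9 mcg/L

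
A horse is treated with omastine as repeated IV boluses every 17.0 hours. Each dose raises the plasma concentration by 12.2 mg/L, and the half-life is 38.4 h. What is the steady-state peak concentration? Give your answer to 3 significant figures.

46.2 mg/L

k = ln 2 / 38.4 = 0.01805 h⁻¹
Fraction remaining after one interval: e^(−kτ) = e^(−0.01805 × 17.0) = 0.7358
R = 1 / (1 − 0.7358) = 3.784
Css,max = 12.2 × 3.784 ≈ 46.2 mg/L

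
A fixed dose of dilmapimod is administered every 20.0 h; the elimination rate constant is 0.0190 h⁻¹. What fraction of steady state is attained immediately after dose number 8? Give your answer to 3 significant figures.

0.952

f_n = 1 − e^(−nkτ) = 1 − e^(−8 × 0.01900 × 20.0) = 1 − e^(−3.040) = 1 − 0.04783 ≈ 0.952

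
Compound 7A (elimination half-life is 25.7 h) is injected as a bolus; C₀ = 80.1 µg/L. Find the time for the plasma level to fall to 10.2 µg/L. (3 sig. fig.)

k = ln 2 / 25.7 = 0.02697 h⁻¹
C(t) = C₀ e^(−kt)  ⇒  t = ln(C₀/C) / k
t = ln(80.1/10.2) / 0.02697 = 2.061 / 0.02697 ≈ 76.4 hours

76.4 hours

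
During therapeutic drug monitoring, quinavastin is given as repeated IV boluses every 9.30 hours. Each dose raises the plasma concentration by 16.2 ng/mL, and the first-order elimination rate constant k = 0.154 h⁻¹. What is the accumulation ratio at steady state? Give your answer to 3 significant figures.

Fraction remaining after one interval: e^(−kτ) = e^(−0.1540 × 9.30) = 0.2388
R = 1 / (1 − 0.2388) = 1 / 0.7612 ≈ 1.31

1.31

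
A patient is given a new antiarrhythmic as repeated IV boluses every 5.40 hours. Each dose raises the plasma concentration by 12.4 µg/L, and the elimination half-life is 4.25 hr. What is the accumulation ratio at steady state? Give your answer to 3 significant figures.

1.71

k = ln 2 / 4.25 = 0.1631 hr⁻¹
Fraction remaining after one interval: e^(−kτ) = e^(−0.1631 × 5.40) = 0.4145
R = 1 / (1 − 0.4145) = 1 / 0.5855 ≈ 1.71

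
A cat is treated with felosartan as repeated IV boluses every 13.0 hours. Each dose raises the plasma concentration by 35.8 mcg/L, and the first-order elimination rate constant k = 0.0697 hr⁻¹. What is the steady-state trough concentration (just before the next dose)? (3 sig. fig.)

Fraction remaining after one interval: e^(−kτ) = e^(−0.06970 × 13.0) = 0.4041
R = 1 / (1 − 0.4041) = 1.678
Css,max = 35.8 × 1.678 = 60.08 mcg/L
Css,min = Css,max × e^(−kτ) = 60.08 × 0.4041 ≈ 24.3 mcg/L

24.3 mcg/L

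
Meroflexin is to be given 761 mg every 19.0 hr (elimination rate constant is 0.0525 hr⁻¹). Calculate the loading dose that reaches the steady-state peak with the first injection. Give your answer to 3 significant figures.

1210 mg

Accumulation ratio R = 1 / (1 − e^(−kτ)) = 1 / (1 − e^(−0.05250×19.0)) = 1 / (1 − 0.3688) = 1.584
Loading dose = maintenance dose × R = 761 × 1.584 ≈ 1210 mg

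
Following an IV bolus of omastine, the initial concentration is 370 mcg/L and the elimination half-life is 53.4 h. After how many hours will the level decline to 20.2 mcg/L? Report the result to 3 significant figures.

k = ln 2 / 53.4 = 0.01298 h⁻¹
C(t) = C₀ e^(−kt)  ⇒  t = ln(C₀/C) / k
t = ln(370/20.2) / 0.01298 = 2.908 / 0.01298 ≈ 224 hours

224 hours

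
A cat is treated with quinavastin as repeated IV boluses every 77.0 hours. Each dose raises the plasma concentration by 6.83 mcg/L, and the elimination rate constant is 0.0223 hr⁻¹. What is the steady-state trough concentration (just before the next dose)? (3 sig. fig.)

1.50 mcg/L

Fraction remaining after one interval: e^(−kτ) = e^(−0.02230 × 77.0) = 0.1796
R = 1 / (1 − 0.1796) = 1.219
Css,max = 6.83 × 1.219 = 8.325 mcg/L
Css,min = Css,max × e^(−kτ) = 8.325 × 0.1796 ≈ 1.50 mcg/L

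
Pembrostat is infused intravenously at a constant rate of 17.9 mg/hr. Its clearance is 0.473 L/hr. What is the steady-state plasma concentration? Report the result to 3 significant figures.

Css = infusion rate / CL = 17.9 / 0.473 ≈ 37.8 µg/mL

37.8 µg/mL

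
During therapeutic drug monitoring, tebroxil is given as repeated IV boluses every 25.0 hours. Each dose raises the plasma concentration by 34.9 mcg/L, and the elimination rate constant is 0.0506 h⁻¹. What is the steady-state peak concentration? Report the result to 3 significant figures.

Fraction remaining after one interval: e^(−kτ) = e^(−0.05060 × 25.0) = 0.2822
R = 1 / (1 − 0.2822) = 1.393
Css,max = 34.9 × 1.393 ≈ 48.6 mcg/L

48.6 mcg/L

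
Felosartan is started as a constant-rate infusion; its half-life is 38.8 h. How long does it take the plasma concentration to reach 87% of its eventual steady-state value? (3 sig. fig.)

k = ln 2 / 38.8 = 0.01786 h⁻¹
f = 1 − e^(−kt)  ⇒  t = −ln(1 − f) / k
t = −ln(1 − 0.87) / 0.01786 = 2.040 / 0.01786 ≈ 114 hours

114 hours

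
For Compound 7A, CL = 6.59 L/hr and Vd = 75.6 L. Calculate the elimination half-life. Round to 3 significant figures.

7.95 hours

k = CL / V = 6.59 / 75.6 = 0.08717 hr⁻¹
t½ = ln 2 / k = ln 2 / 0.08717 ≈ 7.95 hours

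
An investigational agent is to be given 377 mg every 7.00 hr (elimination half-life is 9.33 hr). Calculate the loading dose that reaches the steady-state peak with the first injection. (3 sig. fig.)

k = ln 2 / 9.33 = 0.07429 hr⁻¹
Accumulation ratio R = 1 / (1 − e^(−kτ)) = 1 / (1 − e^(−0.07429×7.00)) = 1 / (1 − 0.5945) = 2.466
Loading dose = maintenance dose × R = 377 × 2.466 ≈ 930 mg

930 mg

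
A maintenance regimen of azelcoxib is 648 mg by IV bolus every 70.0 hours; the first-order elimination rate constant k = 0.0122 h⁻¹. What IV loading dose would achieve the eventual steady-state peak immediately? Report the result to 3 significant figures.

Accumulation ratio R = 1 / (1 − e^(−kτ)) = 1 / (1 − e^(−0.01220×70.0)) = 1 / (1 − 0.4257) = 1.741
Loading dose = maintenance dose × R = 648 × 1.741 ≈ 1130 mg

1130 mg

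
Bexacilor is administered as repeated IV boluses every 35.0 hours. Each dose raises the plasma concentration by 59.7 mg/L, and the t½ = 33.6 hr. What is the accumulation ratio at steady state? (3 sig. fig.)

1.94

k = ln 2 / 33.6 = 0.02063 hr⁻¹
Fraction remaining after one interval: e^(−kτ) = e^(−0.02063 × 35.0) = 0.4858
R = 1 / (1 − 0.4858) = 1 / 0.5142 ≈ 1.94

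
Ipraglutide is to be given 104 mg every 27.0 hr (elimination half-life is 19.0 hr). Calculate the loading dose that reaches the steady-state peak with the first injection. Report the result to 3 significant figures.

166 mg

k = ln 2 / 19.0 = 0.03648 hr⁻¹
Accumulation ratio R = 1 / (1 − e^(−kτ)) = 1 / (1 − e^(−0.03648×27.0)) = 1 / (1 − 0.3734) = 1.596
Loading dose = maintenance dose × R = 104 × 1.596 ≈ 166 mg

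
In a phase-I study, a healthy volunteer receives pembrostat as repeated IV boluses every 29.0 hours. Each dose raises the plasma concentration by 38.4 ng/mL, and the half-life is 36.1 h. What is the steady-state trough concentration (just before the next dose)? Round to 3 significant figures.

k = ln 2 / 36.1 = 0.01920 h⁻¹
Fraction remaining after one interval: e^(−kτ) = e^(−0.01920 × 29.0) = 0.5730
R = 1 / (1 − 0.5730) = 2.342
Css,max = 38.4 × 2.342 = 89.94 ng/mL
Css,min = Css,max × e^(−kτ) = 89.94 × 0.5730 ≈ 51.5 ng/mL

51.5 ng/mL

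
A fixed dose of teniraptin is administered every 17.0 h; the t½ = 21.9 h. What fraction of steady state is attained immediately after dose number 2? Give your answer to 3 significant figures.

0.659

k = ln 2 / 21.9 = 0.03165 h⁻¹
f_n = 1 − e^(−nkτ) = 1 − e^(−2 × 0.03165 × 17.0) = 1 − e^(−1.076) = 1 − 0.3409 ≈ 0.659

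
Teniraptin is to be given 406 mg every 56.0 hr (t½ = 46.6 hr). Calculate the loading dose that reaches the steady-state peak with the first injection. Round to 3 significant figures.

k = ln 2 / 46.6 = 0.01487 hr⁻¹
Accumulation ratio R = 1 / (1 − e^(−kτ)) = 1 / (1 − e^(−0.01487×56.0)) = 1 / (1 − 0.4348) = 1.769
Loading dose = maintenance dose × R = 406 × 1.769 ≈ 718 mg

718 mg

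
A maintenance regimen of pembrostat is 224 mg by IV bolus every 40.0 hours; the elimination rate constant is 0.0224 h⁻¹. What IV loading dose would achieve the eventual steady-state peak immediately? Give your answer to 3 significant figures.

379 mg

Accumulation ratio R = 1 / (1 − e^(−kτ)) = 1 / (1 − e^(−0.02240×40.0)) = 1 / (1 − 0.4082) = 1.690
Loading dose = maintenance dose × R = 224 × 1.690 ≈ 379 mg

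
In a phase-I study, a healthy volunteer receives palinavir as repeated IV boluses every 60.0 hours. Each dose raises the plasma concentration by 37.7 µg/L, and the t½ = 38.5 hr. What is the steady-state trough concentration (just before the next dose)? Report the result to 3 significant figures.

19.4 µg/L

k = ln 2 / 38.5 = 0.01800 hr⁻¹
Fraction remaining after one interval: e^(−kτ) = e^(−0.01800 × 60.0) = 0.3395
R = 1 / (1 − 0.3395) = 1.514
Css,max = 37.7 × 1.514 = 57.08 µg/L
Css,min = Css,max × e^(−kτ) = 57.08 × 0.3395 ≈ 19.4 µg/L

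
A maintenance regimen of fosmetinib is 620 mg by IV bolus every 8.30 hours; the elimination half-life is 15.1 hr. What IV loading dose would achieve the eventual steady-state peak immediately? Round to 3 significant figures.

k = ln 2 / 15.1 = 0.04590 hr⁻¹
Accumulation ratio R = 1 / (1 − e^(−kτ)) = 1 / (1 − e^(−0.04590×8.30)) = 1 / (1 − 0.6832) = 3.156
Loading dose = maintenance dose × R = 620 × 3.156 ≈ 1960 mg

1960 mg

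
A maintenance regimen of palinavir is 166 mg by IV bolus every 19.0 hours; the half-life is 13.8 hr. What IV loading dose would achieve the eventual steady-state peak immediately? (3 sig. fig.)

k = ln 2 / 13.8 = 0.05023 hr⁻¹
Accumulation ratio R = 1 / (1 − e^(−kτ)) = 1 / (1 − e^(−0.05023×19.0)) = 1 / (1 − 0.3851) = 1.626
Loading dose = maintenance dose × R = 166 × 1.626 ≈ 270 mg

270 mg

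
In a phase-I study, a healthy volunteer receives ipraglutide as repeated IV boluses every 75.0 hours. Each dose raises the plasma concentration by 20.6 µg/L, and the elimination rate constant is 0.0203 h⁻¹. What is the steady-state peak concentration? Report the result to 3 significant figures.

Fraction remaining after one interval: e^(−kτ) = e^(−0.02030 × 75.0) = 0.2182
R = 1 / (1 − 0.2182) = 1.279
Css,max = 20.6 × 1.279 ≈ 26.3 µg/L

26.3 µg/L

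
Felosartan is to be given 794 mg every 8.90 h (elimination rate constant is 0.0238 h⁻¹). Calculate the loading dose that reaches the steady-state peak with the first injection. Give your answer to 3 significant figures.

Accumulation ratio R = 1 / (1 − e^(−kτ)) = 1 / (1 − e^(−0.02380×8.90)) = 1 / (1 − 0.8091) = 5.239
Loading dose = maintenance dose × R = 794 × 5.239 ≈ 4160 mg

4160 mg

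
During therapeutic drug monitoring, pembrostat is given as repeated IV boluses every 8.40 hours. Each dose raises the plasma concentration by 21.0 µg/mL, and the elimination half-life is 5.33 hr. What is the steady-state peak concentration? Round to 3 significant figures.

31.6 µg/mL

k = ln 2 / 5.33 = 0.1300 hr⁻¹
Fraction remaining after one interval: e^(−kτ) = e^(−0.1300 × 8.40) = 0.3354
R = 1 / (1 − 0.3354) = 1.505
Css,max = 21.0 × 1.505 ≈ 31.6 µg/mL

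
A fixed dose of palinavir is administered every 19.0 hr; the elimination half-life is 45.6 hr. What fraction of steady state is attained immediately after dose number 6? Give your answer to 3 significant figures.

k = ln 2 / 45.6 = 0.01520 hr⁻¹
f_n = 1 − e^(−nkτ) = 1 − e^(−6 × 0.01520 × 19.0) = 1 − e^(−1.733) = 1 − 0.1768 ≈ 0.823

0.823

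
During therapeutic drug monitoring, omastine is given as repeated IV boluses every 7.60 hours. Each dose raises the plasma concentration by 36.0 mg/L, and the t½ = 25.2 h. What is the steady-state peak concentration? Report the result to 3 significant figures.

k = ln 2 / 25.2 = 0.02751 h⁻¹
Fraction remaining after one interval: e^(−kτ) = e^(−0.02751 × 7.60) = 0.8114
R = 1 / (1 − 0.8114) = 5.301
Css,max = 36.0 × 5.301 ≈ 191 mg/L

191 mg/L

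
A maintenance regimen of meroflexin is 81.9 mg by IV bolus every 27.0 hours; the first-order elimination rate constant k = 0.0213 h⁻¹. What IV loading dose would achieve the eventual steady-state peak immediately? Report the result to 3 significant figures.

Accumulation ratio R = 1 / (1 − e^(−kτ)) = 1 / (1 − e^(−0.02130×27.0)) = 1 / (1 − 0.5626) = 2.286
Loading dose = maintenance dose × R = 81.9 × 2.286 ≈ 187 mg

187 mg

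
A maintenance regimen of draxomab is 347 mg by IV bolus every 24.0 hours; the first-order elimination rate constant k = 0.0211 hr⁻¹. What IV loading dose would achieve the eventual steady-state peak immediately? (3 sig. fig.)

873 mg

Accumulation ratio R = 1 / (1 − e^(−kτ)) = 1 / (1 − e^(−0.02110×24.0)) = 1 / (1 − 0.6027) = 2.517
Loading dose = maintenance dose × R = 347 × 2.517 ≈ 873 mg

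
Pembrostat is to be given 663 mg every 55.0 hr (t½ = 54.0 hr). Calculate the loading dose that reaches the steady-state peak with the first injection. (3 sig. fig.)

k = ln 2 / 54.0 = 0.01284 hr⁻¹
Accumulation ratio R = 1 / (1 − e^(−kτ)) = 1 / (1 − e^(−0.01284×55.0)) = 1 / (1 − 0.4936) = 1.975
Loading dose = maintenance dose × R = 663 × 1.975 ≈ 1310 mg

1310 mg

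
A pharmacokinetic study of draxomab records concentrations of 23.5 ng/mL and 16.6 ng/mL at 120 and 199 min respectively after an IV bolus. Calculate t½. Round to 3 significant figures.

158 minutes

k = ln(C₁/C₂) / (t₂ − t₁) = ln(23.5/16.6) / (199 − 120)
  = 0.3476 / 79.00 = 0.004400 min⁻¹
t½ = ln 2 / k = ln 2 / 0.004400 ≈ 158 minutes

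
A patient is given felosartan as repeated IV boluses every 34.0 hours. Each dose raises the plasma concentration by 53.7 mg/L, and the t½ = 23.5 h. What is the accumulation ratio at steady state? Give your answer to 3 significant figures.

1.58

k = ln 2 / 23.5 = 0.02950 h⁻¹
Fraction remaining after one interval: e^(−kτ) = e^(−0.02950 × 34.0) = 0.3668
R = 1 / (1 − 0.3668) = 1 / 0.6332 ≈ 1.58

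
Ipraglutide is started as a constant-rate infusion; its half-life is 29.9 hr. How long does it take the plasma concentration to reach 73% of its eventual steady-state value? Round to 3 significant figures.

56.5 hours

k = ln 2 / 29.9 = 0.02318 hr⁻¹
f = 1 − e^(−kt)  ⇒  t = −ln(1 − f) / k
t = −ln(1 − 0.73) / 0.02318 = 1.309 / 0.02318 ≈ 56.5 hours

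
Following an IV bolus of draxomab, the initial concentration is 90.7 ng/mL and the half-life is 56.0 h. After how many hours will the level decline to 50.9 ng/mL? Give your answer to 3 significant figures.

k = ln 2 / 56.0 = 0.01238 h⁻¹
C(t) = C₀ e^(−kt)  ⇒  t = ln(C₀/C) / k
t = ln(90.7/50.9) / 0.01238 = 0.5777 / 0.01238 ≈ 46.7 hours

46.7 hours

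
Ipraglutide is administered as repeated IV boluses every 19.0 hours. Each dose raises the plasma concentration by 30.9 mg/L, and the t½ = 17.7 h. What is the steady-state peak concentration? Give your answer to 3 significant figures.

k = ln 2 / 17.7 = 0.03916 h⁻¹
Fraction remaining after one interval: e^(−kτ) = e^(−0.03916 × 19.0) = 0.4752
R = 1 / (1 − 0.4752) = 1.905
Css,max = 30.9 × 1.905 ≈ 58.9 mg/L

58.9 mg/L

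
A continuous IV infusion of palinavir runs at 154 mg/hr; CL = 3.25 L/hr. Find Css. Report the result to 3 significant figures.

Css = infusion rate / CL = 154 / 3.25 ≈ 47.4 mg/L

47.4 mg/L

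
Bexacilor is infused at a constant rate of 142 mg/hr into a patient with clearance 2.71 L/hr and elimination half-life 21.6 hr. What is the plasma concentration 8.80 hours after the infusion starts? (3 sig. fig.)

12.9 µg/mL

Css = rate / CL = 142 / 2.71 = 52.40 µg/mL
k = ln 2 / 21.6 = 0.03209 hr⁻¹
C(t) = Css (1 − e^(−kt)) = 52.40 × (1 − e^(−0.2824)) = 52.40 × 0.2460 ≈ 12.9 µg/mL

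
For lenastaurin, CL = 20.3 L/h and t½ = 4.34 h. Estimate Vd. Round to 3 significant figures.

127 L

k = ln 2 / t½ = ln 2 / 4.34 = 0.1597 h⁻¹
V = CL / k = 20.3 / 0.1597 ≈ 127 L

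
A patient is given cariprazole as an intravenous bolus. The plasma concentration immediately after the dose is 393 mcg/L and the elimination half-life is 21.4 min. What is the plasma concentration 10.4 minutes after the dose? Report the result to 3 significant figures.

k = ln 2 / 21.4 = 0.03239 min⁻¹
10.4 min is 0.4860 half-lives, so C = 393 × (1/2)^0.4860 = 393 × 0.7140 ≈ 281 mcg/L

281 mcg/L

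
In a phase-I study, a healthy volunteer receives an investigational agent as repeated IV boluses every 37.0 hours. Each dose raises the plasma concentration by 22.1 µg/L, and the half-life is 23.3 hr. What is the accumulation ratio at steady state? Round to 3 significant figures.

k = ln 2 / 23.3 = 0.02975 hr⁻¹
Fraction remaining after one interval: e^(−kτ) = e^(−0.02975 × 37.0) = 0.3326
R = 1 / (1 − 0.3326) = 1 / 0.6674 ≈ 1.50

1.50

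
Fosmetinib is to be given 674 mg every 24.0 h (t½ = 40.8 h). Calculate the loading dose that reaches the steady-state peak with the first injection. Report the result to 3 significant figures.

2010 mg

k = ln 2 / 40.8 = 0.01699 h⁻¹
Accumulation ratio R = 1 / (1 − e^(−kτ)) = 1 / (1 − e^(−0.01699×24.0)) = 1 / (1 − 0.6652) = 2.986
Loading dose = maintenance dose × R = 674 × 2.986 ≈ 2010 mg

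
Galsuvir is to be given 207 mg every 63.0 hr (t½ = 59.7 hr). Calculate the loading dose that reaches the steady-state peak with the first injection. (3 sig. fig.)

k = ln 2 / 59.7 = 0.01161 hr⁻¹
Accumulation ratio R = 1 / (1 − e^(−kτ)) = 1 / (1 − e^(−0.01161×63.0)) = 1 / (1 − 0.4812) = 1.928
Loading dose = maintenance dose × R = 207 × 1.928 ≈ 399 mg

399 mg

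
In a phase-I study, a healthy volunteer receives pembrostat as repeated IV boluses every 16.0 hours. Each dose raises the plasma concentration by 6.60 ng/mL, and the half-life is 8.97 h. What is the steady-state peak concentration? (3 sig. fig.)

9.30 ng/mL

k = ln 2 / 8.97 = 0.07727 h⁻¹
Fraction remaining after one interval: e^(−kτ) = e^(−0.07727 × 16.0) = 0.2904
R = 1 / (1 − 0.2904) = 1.409
Css,max = 6.60 × 1.409 ≈ 9.30 ng/mL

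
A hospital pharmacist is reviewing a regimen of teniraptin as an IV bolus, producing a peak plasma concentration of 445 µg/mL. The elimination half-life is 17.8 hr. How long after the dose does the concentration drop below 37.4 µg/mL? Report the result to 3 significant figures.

63.6 hours

k = ln 2 / 17.8 = 0.03894 hr⁻¹
C(t) = C₀ e^(−kt)  ⇒  t = ln(C₀/C) / k
t = ln(445/37.4) / 0.03894 = 2.476 / 0.03894 ≈ 63.6 hours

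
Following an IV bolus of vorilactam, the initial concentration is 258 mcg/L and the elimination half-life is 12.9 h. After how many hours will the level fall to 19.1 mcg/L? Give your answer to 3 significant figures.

48.4 hours

k = ln 2 / 12.9 = 0.05373 h⁻¹
C(t) = C₀ e^(−kt)  ⇒  t = ln(C₀/C) / k
t = ln(258/19.1) / 0.05373 = 2.603 / 0.05373 ≈ 48.4 hours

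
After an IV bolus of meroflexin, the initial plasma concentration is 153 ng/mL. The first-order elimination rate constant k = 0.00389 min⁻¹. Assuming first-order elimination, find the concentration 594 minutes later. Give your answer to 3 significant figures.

15.2 ng/mL

C(t) = C₀ e^(−kt) = 153 × e^(−0.003890 × 594) = 153 × e^(−2.311) = 153 × 0.09920 ≈ 15.2 ng/mL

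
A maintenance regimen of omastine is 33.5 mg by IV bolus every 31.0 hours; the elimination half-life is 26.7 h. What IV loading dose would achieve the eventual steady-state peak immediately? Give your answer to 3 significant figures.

k = ln 2 / 26.7 = 0.02596 h⁻¹
Accumulation ratio R = 1 / (1 − e^(−kτ)) = 1 / (1 − e^(−0.02596×31.0)) = 1 / (1 − 0.4472) = 1.809
Loading dose = maintenance dose × R = 33.5 × 1.809 ≈ 60.6 mg

60.6 mg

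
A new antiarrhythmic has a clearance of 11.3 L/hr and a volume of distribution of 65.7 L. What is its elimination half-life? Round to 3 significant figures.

4.03 hours

k = CL / V = 11.3 / 65.7 = 0.1720 hr⁻¹
t½ = ln 2 / k = ln 2 / 0.1720 ≈ 4.03 hours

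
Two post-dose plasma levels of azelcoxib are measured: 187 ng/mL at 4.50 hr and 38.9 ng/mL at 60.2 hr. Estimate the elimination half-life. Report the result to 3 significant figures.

24.6 hours

k = ln(C₁/C₂) / (t₂ − t₁) = ln(187/38.9) / (60.2 − 4.50)
  = 1.570 / 55.70 = 0.02819 hr⁻¹
t½ = ln 2 / k = ln 2 / 0.02819 ≈ 24.6 hours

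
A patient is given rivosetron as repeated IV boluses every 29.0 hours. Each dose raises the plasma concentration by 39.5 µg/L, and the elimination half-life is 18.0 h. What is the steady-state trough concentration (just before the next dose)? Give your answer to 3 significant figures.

k = ln 2 / 18.0 = 0.03851 h⁻¹
Fraction remaining after one interval: e^(−kτ) = e^(−0.03851 × 29.0) = 0.3273
R = 1 / (1 − 0.3273) = 1.487
Css,max = 39.5 × 1.487 = 58.72 µg/L
Css,min = Css,max × e^(−kτ) = 58.72 × 0.3273 ≈ 19.2 µg/L

19.2 µg/L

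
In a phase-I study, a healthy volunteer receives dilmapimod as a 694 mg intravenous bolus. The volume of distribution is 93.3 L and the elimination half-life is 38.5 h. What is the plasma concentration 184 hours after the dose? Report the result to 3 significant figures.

C₀ = dose / V = 694 / 93.3 = 7.438 µg/mL
k = ln 2 / 38.5 = 0.01800 h⁻¹
C(t) = C₀ e^(−kt) = 7.438 × e^(−0.01800 × 184) = 7.438 × e^(−3.313) = 7.438 × 0.03642 ≈ 0.271 µg/mL

0.271 µg/mL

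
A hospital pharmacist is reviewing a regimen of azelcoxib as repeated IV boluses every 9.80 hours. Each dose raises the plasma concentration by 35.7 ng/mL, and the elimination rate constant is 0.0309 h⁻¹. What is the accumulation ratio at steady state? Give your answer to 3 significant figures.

Fraction remaining after one interval: e^(−kτ) = e^(−0.03090 × 9.80) = 0.7387
R = 1 / (1 − 0.7387) = 1 / 0.2613 ≈ 3.83

3.83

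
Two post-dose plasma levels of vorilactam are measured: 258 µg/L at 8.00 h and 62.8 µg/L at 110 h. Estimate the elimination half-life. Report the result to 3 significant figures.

k = ln(C₁/C₂) / (t₂ − t₁) = ln(258/62.8) / (110 − 8.00)
  = 1.413 / 102.0 = 0.01385 h⁻¹
t½ = ln 2 / k = ln 2 / 0.01385 ≈ 50.0 hours

50.0 hours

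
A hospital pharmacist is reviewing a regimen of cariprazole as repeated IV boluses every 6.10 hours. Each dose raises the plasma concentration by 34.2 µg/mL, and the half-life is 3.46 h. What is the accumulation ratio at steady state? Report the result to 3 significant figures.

k = ln 2 / 3.46 = 0.2003 h⁻¹
Fraction remaining after one interval: e^(−kτ) = e^(−0.2003 × 6.10) = 0.2946
R = 1 / (1 − 0.2946) = 1 / 0.7054 ≈ 1.42

1.42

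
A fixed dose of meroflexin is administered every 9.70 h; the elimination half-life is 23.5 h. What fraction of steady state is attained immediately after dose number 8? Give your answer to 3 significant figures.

0.899

k = ln 2 / 23.5 = 0.02950 h⁻¹
f_n = 1 − e^(−nkτ) = 1 − e^(−8 × 0.02950 × 9.70) = 1 − e^(−2.289) = 1 − 0.1014 ≈ 0.899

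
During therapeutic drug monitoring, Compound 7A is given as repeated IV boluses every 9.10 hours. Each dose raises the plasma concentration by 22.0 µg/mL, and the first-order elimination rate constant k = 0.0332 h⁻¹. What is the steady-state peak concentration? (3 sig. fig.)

Fraction remaining after one interval: e^(−kτ) = e^(−0.03320 × 9.10) = 0.7392
R = 1 / (1 − 0.7392) = 3.835
Css,max = 22.0 × 3.835 ≈ 84.4 µg/mL

84.4 µg/mL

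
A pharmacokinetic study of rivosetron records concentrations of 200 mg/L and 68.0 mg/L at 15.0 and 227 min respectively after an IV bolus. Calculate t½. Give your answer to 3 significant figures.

k = ln(C₁/C₂) / (t₂ − t₁) = ln(200/68.0) / (227 − 15.0)
  = 1.079 / 212.0 = 0.005089 min⁻¹
t½ = ln 2 / k = ln 2 / 0.005089 ≈ 136 minutes

136 minutes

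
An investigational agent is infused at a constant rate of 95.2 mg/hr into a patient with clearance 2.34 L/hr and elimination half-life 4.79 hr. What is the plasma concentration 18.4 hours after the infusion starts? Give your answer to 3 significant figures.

37.8 µg/mL

Css = rate / CL = 95.2 / 2.34 = 40.68 µg/mL
k = ln 2 / 4.79 = 0.1447 hr⁻¹
C(t) = Css (1 − e^(−kt)) = 40.68 × (1 − e^(−2.663)) = 40.68 × 0.9302 ≈ 37.8 µg/mL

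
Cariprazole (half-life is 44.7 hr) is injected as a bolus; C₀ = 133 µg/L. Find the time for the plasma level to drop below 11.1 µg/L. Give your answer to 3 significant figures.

k = ln 2 / 44.7 = 0.01551 hr⁻¹
C(t) = C₀ e^(−kt)  ⇒  t = ln(C₀/C) / k
t = ln(133/11.1) / 0.01551 = 2.483 / 0.01551 ≈ 160 hours

160 hours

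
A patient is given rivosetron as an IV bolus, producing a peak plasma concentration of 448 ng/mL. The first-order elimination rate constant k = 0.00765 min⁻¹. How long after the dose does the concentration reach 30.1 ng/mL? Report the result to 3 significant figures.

C(t) = C₀ e^(−kt)  ⇒  t = ln(C₀/C) / k
t = ln(448/30.1) / 0.007650 = 2.700 / 0.007650 ≈ 353 minutes

353 minutes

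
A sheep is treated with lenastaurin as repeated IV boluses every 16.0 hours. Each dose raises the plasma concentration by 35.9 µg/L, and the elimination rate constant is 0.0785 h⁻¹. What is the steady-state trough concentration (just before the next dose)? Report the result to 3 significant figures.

Fraction remaining after one interval: e^(−kτ) = e^(−0.07850 × 16.0) = 0.2848
R = 1 / (1 − 0.2848) = 1.398
Css,max = 35.9 × 1.398 = 50.20 µg/L
Css,min = Css,max × e^(−kτ) = 50.20 × 0.2848 ≈ 14.3 µg/L

14.3 µg/L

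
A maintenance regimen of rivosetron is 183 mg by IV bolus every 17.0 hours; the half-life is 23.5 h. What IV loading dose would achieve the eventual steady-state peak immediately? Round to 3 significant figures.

k = ln 2 / 23.5 = 0.02950 h⁻¹
Accumulation ratio R = 1 / (1 − e^(−kτ)) = 1 / (1 − e^(−0.02950×17.0)) = 1 / (1 − 0.6057) = 2.536
Loading dose = maintenance dose × R = 183 × 2.536 ≈ 464 mg

464 mg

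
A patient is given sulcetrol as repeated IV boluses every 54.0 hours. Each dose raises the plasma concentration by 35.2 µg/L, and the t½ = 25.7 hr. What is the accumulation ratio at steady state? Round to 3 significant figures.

1.30

k = ln 2 / 25.7 = 0.02697 hr⁻¹
Fraction remaining after one interval: e^(−kτ) = e^(−0.02697 × 54.0) = 0.2331
R = 1 / (1 − 0.2331) = 1 / 0.7669 ≈ 1.30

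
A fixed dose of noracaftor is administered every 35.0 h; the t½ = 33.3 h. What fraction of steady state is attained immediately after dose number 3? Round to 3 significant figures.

k = ln 2 / 33.3 = 0.02082 h⁻¹
f_n = 1 − e^(−nkτ) = 1 − e^(−3 × 0.02082 × 35.0) = 1 − e^(−2.186) = 1 − 0.1124 ≈ 0.888

0.888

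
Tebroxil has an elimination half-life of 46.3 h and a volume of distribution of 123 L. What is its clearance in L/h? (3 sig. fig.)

1.84 L/h

k = ln 2 / t½ = ln 2 / 46.3 = 0.01497 h⁻¹
CL = k · V = 0.01497 × 123 ≈ 1.84 L/h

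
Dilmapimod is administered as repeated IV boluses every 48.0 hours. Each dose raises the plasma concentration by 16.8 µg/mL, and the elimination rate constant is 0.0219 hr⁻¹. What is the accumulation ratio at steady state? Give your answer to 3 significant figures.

Fraction remaining after one interval: e^(−kτ) = e^(−0.02190 × 48.0) = 0.3495
R = 1 / (1 − 0.3495) = 1 / 0.6505 ≈ 1.54

1.54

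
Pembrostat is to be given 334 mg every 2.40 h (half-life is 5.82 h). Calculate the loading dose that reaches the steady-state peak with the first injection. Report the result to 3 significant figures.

k = ln 2 / 5.82 = 0.1191 h⁻¹
Accumulation ratio R = 1 / (1 − e^(−kτ)) = 1 / (1 − e^(−0.1191×2.40)) = 1 / (1 − 0.7514) = 4.022
Loading dose = maintenance dose × R = 334 × 4.022 ≈ 1340 mg

1340 mg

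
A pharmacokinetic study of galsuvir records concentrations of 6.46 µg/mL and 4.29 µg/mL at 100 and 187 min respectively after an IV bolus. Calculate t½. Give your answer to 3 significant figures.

k = ln(C₁/C₂) / (t₂ − t₁) = ln(6.46/4.29) / (187 − 100)
  = 0.4093 / 87.00 = 0.004705 min⁻¹
t½ = ln 2 / k = ln 2 / 0.004705 ≈ 147 minutes

147 minutes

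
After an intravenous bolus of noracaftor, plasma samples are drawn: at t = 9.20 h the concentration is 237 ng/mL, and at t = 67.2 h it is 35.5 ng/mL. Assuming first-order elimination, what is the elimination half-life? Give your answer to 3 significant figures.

21.2 hours

k = ln(C₁/C₂) / (t₂ − t₁) = ln(237/35.5) / (67.2 − 9.20)
  = 1.899 / 58.00 = 0.03273 h⁻¹
t½ = ln 2 / k = ln 2 / 0.03273 ≈ 21.2 hours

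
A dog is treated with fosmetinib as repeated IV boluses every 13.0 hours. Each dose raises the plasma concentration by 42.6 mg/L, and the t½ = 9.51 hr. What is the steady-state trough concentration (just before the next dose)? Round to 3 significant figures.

k = ln 2 / 9.51 = 0.07289 hr⁻¹
Fraction remaining after one interval: e^(−kτ) = e^(−0.07289 × 13.0) = 0.3877
R = 1 / (1 − 0.3877) = 1.633
Css,max = 42.6 × 1.633 = 69.57 mg/L
Css,min = Css,max × e^(−kτ) = 69.57 × 0.3877 ≈ 27.0 mg/L

27.0 mg/L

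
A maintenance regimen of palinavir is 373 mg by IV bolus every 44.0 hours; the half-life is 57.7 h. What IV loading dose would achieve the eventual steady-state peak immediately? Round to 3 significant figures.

k = ln 2 / 57.7 = 0.01201 h⁻¹
Accumulation ratio R = 1 / (1 − e^(−kτ)) = 1 / (1 − e^(−0.01201×44.0)) = 1 / (1 − 0.5894) = 2.436
Loading dose = maintenance dose × R = 373 × 2.436 ≈ 909 mg

909 mg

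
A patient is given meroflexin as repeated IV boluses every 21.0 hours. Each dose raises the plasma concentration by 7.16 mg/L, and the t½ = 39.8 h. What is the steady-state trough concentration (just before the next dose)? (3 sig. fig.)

16.2 mg/L

k = ln 2 / 39.8 = 0.01742 h⁻¹
Fraction remaining after one interval: e^(−kτ) = e^(−0.01742 × 21.0) = 0.6937
R = 1 / (1 − 0.6937) = 3.265
Css,max = 7.16 × 3.265 = 23.37 mg/L
Css,min = Css,max × e^(−kτ) = 23.37 × 0.6937 ≈ 16.2 mg/L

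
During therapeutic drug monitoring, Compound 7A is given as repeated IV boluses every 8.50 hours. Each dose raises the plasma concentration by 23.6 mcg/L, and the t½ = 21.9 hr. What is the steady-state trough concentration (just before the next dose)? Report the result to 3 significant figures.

k = ln 2 / 21.9 = 0.03165 hr⁻¹
Fraction remaining after one interval: e^(−kτ) = e^(−0.03165 × 8.50) = 0.7641
R = 1 / (1 − 0.7641) = 4.239
Css,max = 23.6 × 4.239 = 100.1 mcg/L
Css,min = Css,max × e^(−kτ) = 100.1 × 0.7641 ≈ 76.5 mcg/L

76.5 mcg/L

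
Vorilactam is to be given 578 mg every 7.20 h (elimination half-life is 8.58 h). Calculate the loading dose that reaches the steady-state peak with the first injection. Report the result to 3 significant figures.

k = ln 2 / 8.58 = 0.08079 h⁻¹
Accumulation ratio R = 1 / (1 − e^(−kτ)) = 1 / (1 − e^(−0.08079×7.20)) = 1 / (1 − 0.5590) = 2.267
Loading dose = maintenance dose × R = 578 × 2.267 ≈ 1310 mg

1310 mg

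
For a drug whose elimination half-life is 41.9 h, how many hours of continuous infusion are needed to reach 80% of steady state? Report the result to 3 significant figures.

k = ln 2 / 41.9 = 0.01654 h⁻¹
f = 1 − e^(−kt)  ⇒  t = −ln(1 − f) / k
t = −ln(1 − 0.8) / 0.01654 = 1.609 / 0.01654 ≈ 97.3 hours

97.3 hours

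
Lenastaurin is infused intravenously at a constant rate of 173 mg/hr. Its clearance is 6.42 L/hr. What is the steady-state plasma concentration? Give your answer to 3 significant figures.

Css = infusion rate / CL = 173 / 6.42 ≈ 26.9 mg/L

26.9 mg/L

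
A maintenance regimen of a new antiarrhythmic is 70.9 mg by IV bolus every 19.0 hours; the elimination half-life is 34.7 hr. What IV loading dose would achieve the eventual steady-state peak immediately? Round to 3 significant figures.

k = ln 2 / 34.7 = 0.01998 hr⁻¹
Accumulation ratio R = 1 / (1 − e^(−kτ)) = 1 / (1 − e^(−0.01998×19.0)) = 1 / (1 − 0.6842) = 3.166
Loading dose = maintenance dose × R = 70.9 × 3.166 ≈ 224 mg

224 mg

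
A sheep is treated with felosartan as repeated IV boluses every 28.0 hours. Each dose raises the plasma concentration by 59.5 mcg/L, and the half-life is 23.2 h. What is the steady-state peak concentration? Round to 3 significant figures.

k = ln 2 / 23.2 = 0.02988 h⁻¹
Fraction remaining after one interval: e^(−kτ) = e^(−0.02988 × 28.0) = 0.4332
R = 1 / (1 − 0.4332) = 1.764
Css,max = 59.5 × 1.764 ≈ 105 mcg/L

105 mcg/L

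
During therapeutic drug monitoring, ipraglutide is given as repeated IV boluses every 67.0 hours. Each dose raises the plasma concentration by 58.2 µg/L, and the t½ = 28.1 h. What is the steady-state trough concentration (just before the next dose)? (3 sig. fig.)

k = ln 2 / 28.1 = 0.02467 h⁻¹
Fraction remaining after one interval: e^(−kτ) = e^(−0.02467 × 67.0) = 0.1915
R = 1 / (1 − 0.1915) = 1.237
Css,max = 58.2 × 1.237 = 71.99 µg/L
Css,min = Css,max × e^(−kτ) = 71.99 × 0.1915 ≈ 13.8 µg/L

13.8 µg/L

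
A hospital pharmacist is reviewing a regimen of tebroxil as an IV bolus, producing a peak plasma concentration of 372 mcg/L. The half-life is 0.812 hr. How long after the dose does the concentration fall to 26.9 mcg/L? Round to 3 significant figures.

k = ln 2 / 0.812 = 0.8536 hr⁻¹
C(t) = C₀ e^(−kt)  ⇒  t = ln(C₀/C) / k
t = ln(372/26.9) / 0.8536 = 2.627 / 0.8536 ≈ 3.08 hours

3.08 hours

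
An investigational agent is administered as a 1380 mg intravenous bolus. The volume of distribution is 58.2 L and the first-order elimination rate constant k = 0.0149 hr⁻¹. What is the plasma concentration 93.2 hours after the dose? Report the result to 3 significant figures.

5.91 mg/L

C₀ = dose / V = 1380 / 58.2 = 23.71 mg/L
C(t) = C₀ e^(−kt) = 23.71 × e^(−0.01490 × 93.2) = 23.71 × e^(−1.389) = 23.71 × 0.2494 ≈ 5.91 mg/L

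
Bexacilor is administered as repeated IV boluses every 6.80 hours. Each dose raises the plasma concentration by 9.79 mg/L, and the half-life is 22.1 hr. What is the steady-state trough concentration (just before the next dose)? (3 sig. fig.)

k = ln 2 / 22.1 = 0.03136 hr⁻¹
Fraction remaining after one interval: e^(−kτ) = e^(−0.03136 × 6.80) = 0.8079
R = 1 / (1 − 0.8079) = 5.207
Css,max = 9.79 × 5.207 = 50.97 mg/L
Css,min = Css,max × e^(−kτ) = 50.97 × 0.8079 ≈ 41.2 mg/L

41.2 mg/L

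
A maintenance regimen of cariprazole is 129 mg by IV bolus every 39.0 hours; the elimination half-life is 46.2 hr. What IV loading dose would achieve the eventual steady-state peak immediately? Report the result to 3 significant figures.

k = ln 2 / 46.2 = 0.01500 hr⁻¹
Accumulation ratio R = 1 / (1 − e^(−kτ)) = 1 / (1 − e^(−0.01500×39.0)) = 1 / (1 − 0.5570) = 2.258
Loading dose = maintenance dose × R = 129 × 2.258 ≈ 291 mg

291 mg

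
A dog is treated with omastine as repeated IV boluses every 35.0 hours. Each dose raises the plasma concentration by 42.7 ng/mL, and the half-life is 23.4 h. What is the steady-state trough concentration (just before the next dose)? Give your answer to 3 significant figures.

k = ln 2 / 23.4 = 0.02962 h⁻¹
Fraction remaining after one interval: e^(−kτ) = e^(−0.02962 × 35.0) = 0.3546
R = 1 / (1 − 0.3546) = 1.549
Css,max = 42.7 × 1.549 = 66.16 ng/mL
Css,min = Css,max × e^(−kτ) = 66.16 × 0.3546 ≈ 23.5 ng/mL

23.5 ng/mL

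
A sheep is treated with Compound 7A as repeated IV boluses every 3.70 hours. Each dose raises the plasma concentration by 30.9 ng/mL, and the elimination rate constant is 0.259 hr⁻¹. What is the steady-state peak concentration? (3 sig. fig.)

50.1 ng/mL

Fraction remaining after one interval: e^(−kτ) = e^(−0.2590 × 3.70) = 0.3835
R = 1 / (1 − 0.3835) = 1.622
Css,max = 30.9 × 1.622 ≈ 50.1 ng/mL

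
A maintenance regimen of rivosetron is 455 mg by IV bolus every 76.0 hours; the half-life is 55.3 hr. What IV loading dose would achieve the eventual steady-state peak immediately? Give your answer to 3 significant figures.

k = ln 2 / 55.3 = 0.01253 hr⁻¹
Accumulation ratio R = 1 / (1 − e^(−kτ)) = 1 / (1 − e^(−0.01253×76.0)) = 1 / (1 − 0.3857) = 1.628
Loading dose = maintenance dose × R = 455 × 1.628 ≈ 741 mg

741 mg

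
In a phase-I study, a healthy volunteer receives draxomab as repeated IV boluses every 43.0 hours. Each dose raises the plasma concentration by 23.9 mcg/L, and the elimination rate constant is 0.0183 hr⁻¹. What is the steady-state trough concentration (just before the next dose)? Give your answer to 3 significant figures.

Fraction remaining after one interval: e^(−kτ) = e^(−0.01830 × 43.0) = 0.4553
R = 1 / (1 − 0.4553) = 1.836
Css,max = 23.9 × 1.836 = 43.87 mcg/L
Css,min = Css,max × e^(−kτ) = 43.87 × 0.4553 ≈ 20.0 mcg/L

20.0 mcg/L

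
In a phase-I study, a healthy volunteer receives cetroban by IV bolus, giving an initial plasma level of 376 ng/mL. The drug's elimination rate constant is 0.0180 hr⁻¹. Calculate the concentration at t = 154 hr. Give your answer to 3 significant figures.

C(t) = C₀ e^(−kt) = 376 × e^(−0.01800 × 154) = 376 × e^(−2.772) = 376 × 0.06254 ≈ 23.5 ng/mL

23.5 ng/mL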